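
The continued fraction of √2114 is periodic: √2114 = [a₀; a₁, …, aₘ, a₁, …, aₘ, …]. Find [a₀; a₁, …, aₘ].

a₀ = ⌊√2114⌋ = 45.
With m₀=0, d₀=1 and mₖ₊₁ = dₖaₖ − mₖ, dₖ₊₁ = (n − mₖ₊₁²)/dₖ, aₖ₊₁ = ⌊(a₀+mₖ₊₁)/dₖ₊₁⌋:
  k=1: m=45, d=89, a=1
  k=2: m=44, d=2, a=44
  k=3: m=44, d=89, a=1
  k=4: m=45, d=1, a=90
d=1 and a=2a₀=90 at k=4, so the next step gives (m, d) = (45, 89) again — its k=1 value — and the period has length 4.

[45; 1, 44, 1, 90]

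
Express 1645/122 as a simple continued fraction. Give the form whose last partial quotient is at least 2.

1645 = 13×122 + 59
122 = 2×59 + 4
59 = 14×4 + 3
4 = 1×3 + 1
3 = 3×1 + 0  (stop)
So 1645/122 = [13; 2, 14, 1, 3].

[13; 2, 14, 1, 3]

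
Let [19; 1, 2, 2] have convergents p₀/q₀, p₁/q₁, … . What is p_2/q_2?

Using pₖ = aₖpₖ₋₁ + pₖ₋₂, qₖ = aₖqₖ₋₁ + qₖ₋₂ (with p₋₁=1, p₋₂=0, q₋₁=0, q₋₂=1):
  k=0: a=19, p=19, q=1
  k=1: a=1, p=20, q=1
  k=2: a=2, p=59, q=3

59/3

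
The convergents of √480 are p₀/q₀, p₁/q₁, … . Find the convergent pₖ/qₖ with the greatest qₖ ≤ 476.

10341/472

√480 = [21; 1, 9, 1, 42, …] (period length 4).
Convergents:
  p_0/q_0 = 21/1
  p_1/q_1 = 22/1
  p_2/q_2 = 219/10
  p_3/q_3 = 241/11
  p_4/q_4 = 10341/472
  p_5/q_5 = 10582/483
q_4 = 472 ≤ 476 < 483 = q_5, so the answer is 10341/472.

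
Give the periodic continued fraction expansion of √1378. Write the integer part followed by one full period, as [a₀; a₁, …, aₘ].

[37; 8, 4, 4, 8, 74]

a₀ = ⌊√1378⌋ = 37.
With m₀=0, d₀=1 and mₖ₊₁ = dₖaₖ − mₖ, dₖ₊₁ = (n − mₖ₊₁²)/dₖ, aₖ₊₁ = ⌊(a₀+mₖ₊₁)/dₖ₊₁⌋:
  k=1: m=37, d=9, a=8
  k=2: m=35, d=17, a=4
  k=3: m=33, d=17, a=4
  k=4: m=35, d=9, a=8
  k=5: m=37, d=1, a=74
d=1 and a=2a₀=74 at k=5, so the next step gives (m, d) = (37, 9) again — its k=1 value — and the period has length 5.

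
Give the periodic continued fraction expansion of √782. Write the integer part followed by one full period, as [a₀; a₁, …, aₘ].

[27; 1, 26, 1, 54]

a₀ = ⌊√782⌋ = 27.
With m₀=0, d₀=1 and mₖ₊₁ = dₖaₖ − mₖ, dₖ₊₁ = (n − mₖ₊₁²)/dₖ, aₖ₊₁ = ⌊(a₀+mₖ₊₁)/dₖ₊₁⌋:
  k=1: m=27, d=53, a=1
  k=2: m=26, d=2, a=26
  k=3: m=26, d=53, a=1
  k=4: m=27, d=1, a=54
d=1 and a=2a₀=54 at k=4, so the next step gives (m, d) = (27, 53) again — its k=1 value — and the period has length 4.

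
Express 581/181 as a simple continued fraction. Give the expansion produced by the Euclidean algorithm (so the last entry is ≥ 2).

[3; 4, 1, 3, 4, 2]

581 = 3·181 + 38
181 = 4·38 + 29
38 = 1·29 + 9
29 = 3·9 + 2
9 = 4·2 + 1
2 = 2·1 + 0  (stop)
So 581/181 = [3; 4, 1, 3, 4, 2].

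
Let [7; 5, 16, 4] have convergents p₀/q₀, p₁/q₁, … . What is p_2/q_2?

Using pₖ = aₖpₖ₋₁ + pₖ₋₂, qₖ = aₖqₖ₋₁ + qₖ₋₂ (with p₋₁=1, p₋₂=0, q₋₁=0, q₋₂=1):
  k=0: a=7, p=7, q=1
  k=1: a=5, p=36, q=5
  k=2: a=16, p=583, q=81

583/81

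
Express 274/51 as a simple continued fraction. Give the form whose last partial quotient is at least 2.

[5; 2, 1, 2, 6]

274 = 5·51 + 19
51 = 2·19 + 13
19 = 1·13 + 6
13 = 2·6 + 1
6 = 6·1 + 0  (stop)
So 274/51 = [5; 2, 1, 2, 6].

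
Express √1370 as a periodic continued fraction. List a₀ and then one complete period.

a₀ = ⌊√1370⌋ = 37.
With m₀=0, d₀=1 and mₖ₊₁ = dₖaₖ − mₖ, dₖ₊₁ = (n − mₖ₊₁²)/dₖ, aₖ₊₁ = ⌊(a₀+mₖ₊₁)/dₖ₊₁⌋:
  k=1: m=37, d=1, a=74
d=1 and a=2a₀=74 at k=1, so the next step gives (m, d) = (37, 1) again — its k=1 value — and the period has length 1.

[37; 74]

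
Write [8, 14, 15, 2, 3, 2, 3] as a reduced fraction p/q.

Fold from the inside: start with 3/1.
  2 + 1/3 = 7/3
  3 + 3/7 = 24/7
  2 + 7/24 = 55/24
  15 + 24/55 = 849/55
  14 + 55/849 = 11941/849
  8 + 849/11941 = 96377/11941

96377/11941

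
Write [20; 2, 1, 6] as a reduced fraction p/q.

Using pₖ = aₖpₖ₋₁ + pₖ₋₂ and qₖ = aₖqₖ₋₁ + qₖ₋₂:
  k=0: a=20, p=20, q=1
  k=1: a=2, p=41, q=2
  k=2: a=1, p=61, q=3
  k=3: a=6, p=407, q=20

407/20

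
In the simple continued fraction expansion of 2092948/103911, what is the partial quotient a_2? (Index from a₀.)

2092948 = 20·103911 + 14728   →  a_0 = 20
103911 = 7·14728 + 815   →  a_1 = 7
14728 = 18·815 + 58   →  a_2 = 18

18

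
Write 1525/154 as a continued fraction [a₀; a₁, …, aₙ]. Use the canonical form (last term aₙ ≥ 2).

[9; 1, 9, 3, 1, 3]

1525 = 9·154 + 139
154 = 1·139 + 15
139 = 9·15 + 4
15 = 3·4 + 3
4 = 1·3 + 1
3 = 3·1 + 0  (stop)
So 1525/154 = [9; 1, 9, 3, 1, 3].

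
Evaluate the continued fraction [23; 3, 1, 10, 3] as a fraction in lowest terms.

Using pₖ = aₖpₖ₋₁ + pₖ₋₂ and qₖ = aₖqₖ₋₁ + qₖ₋₂:
  k=0: a=23, p=23, q=1
  k=1: a=3, p=70, q=3
  k=2: a=1, p=93, q=4
  k=3: a=10, p=1000, q=43
  k=4: a=3, p=3093, q=133

3093/133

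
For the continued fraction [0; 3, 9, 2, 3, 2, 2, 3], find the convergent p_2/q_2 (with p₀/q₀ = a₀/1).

9/28

Using pₖ = aₖpₖ₋₁ + pₖ₋₂, qₖ = aₖqₖ₋₁ + qₖ₋₂ (with p₋₁=1, p₋₂=0, q₋₁=0, q₋₂=1):
  k=0: a=0, p=0, q=1
  k=1: a=3, p=1, q=3
  k=2: a=9, p=9, q=28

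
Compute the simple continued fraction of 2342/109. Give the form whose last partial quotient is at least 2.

2342 = 21*109 + 53
109 = 2*53 + 3
53 = 17*3 + 2
3 = 1*2 + 1
2 = 2*1 + 0  (stop)
So 2342/109 = [21; 2, 17, 1, 2].

[21; 2, 17, 1, 2]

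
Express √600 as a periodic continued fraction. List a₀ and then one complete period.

a₀ = ⌊√600⌋ = 24.
With m₀=0, d₀=1 and mₖ₊₁ = dₖaₖ − mₖ, dₖ₊₁ = (n − mₖ₊₁²)/dₖ, aₖ₊₁ = ⌊(a₀+mₖ₊₁)/dₖ₊₁⌋:
  k=1: m=24, d=24, a=2
  k=2: m=24, d=1, a=48
d=1 and a=2a₀=48 at k=2, so the next step gives (m, d) = (24, 24) again — its k=1 value — and the period has length 2.

[24; 2, 48]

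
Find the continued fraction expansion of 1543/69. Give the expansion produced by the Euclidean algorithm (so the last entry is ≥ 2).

[22; 2, 1, 3, 6]

1543 = 22×69 + 25
69 = 2×25 + 19
25 = 1×19 + 6
19 = 3×6 + 1
6 = 6×1 + 0  (stop)
So 1543/69 = [22; 2, 1, 3, 6].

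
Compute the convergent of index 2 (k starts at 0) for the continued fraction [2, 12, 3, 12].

Using pₖ = aₖpₖ₋₁ + pₖ₋₂, qₖ = aₖqₖ₋₁ + qₖ₋₂ (with p₋₁=1, p₋₂=0, q₋₁=0, q₋₂=1):
  k=0: a=2, p=2, q=1
  k=1: a=12, p=25, q=12
  k=2: a=3, p=77, q=37

77/37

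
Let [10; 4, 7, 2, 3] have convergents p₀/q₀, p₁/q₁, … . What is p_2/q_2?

297/29

Using pₖ = aₖpₖ₋₁ + pₖ₋₂, qₖ = aₖqₖ₋₁ + qₖ₋₂ (with p₋₁=1, p₋₂=0, q₋₁=0, q₋₂=1):
  k=0: a=10, p=10, q=1
  k=1: a=4, p=41, q=4
  k=2: a=7, p=297, q=29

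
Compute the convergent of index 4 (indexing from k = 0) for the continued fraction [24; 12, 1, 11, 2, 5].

7777/323

Using pₖ = aₖpₖ₋₁ + pₖ₋₂, qₖ = aₖqₖ₋₁ + qₖ₋₂ (with p₋₁=1, p₋₂=0, q₋₁=0, q₋₂=1):
  k=0: a=24, p=24, q=1
  k=1: a=12, p=289, q=12
  k=2: a=1, p=313, q=13
  k=3: a=11, p=3732, q=155
  k=4: a=2, p=7777, q=323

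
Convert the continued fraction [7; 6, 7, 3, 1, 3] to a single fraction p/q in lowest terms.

4792/669

Using pₖ = aₖpₖ₋₁ + pₖ₋₂ and qₖ = aₖqₖ₋₁ + qₖ₋₂:
  k=0: a=7, p=7, q=1
  k=1: a=6, p=43, q=6
  k=2: a=7, p=308, q=43
  k=3: a=3, p=967, q=135
  k=4: a=1, p=1275, q=178
  k=5: a=3, p=4792, q=669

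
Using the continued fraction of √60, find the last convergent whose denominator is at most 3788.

28327/3657

√60 = [7; 1, 2, 1, 14, …] (period length 4).
Convergents:
  p_0/q_0 = 7/1
  p_1/q_1 = 8/1
  p_2/q_2 = 23/3
  p_3/q_3 = 31/4
  p_4/q_4 = 457/59
  p_5/q_5 = 488/63
  p_6/q_6 = 1433/185
  p_7/q_7 = 1921/248
  p_8/q_8 = 28327/3657
  p_9/q_9 = 30248/3905
q_8 = 3657 ≤ 3788 < 3905 = q_9, so the answer is 28327/3657.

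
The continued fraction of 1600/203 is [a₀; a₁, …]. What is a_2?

7

1600 = 7·203 + 179   →  a_0 = 7
203 = 1·179 + 24   →  a_1 = 1
179 = 7·24 + 11   →  a_2 = 7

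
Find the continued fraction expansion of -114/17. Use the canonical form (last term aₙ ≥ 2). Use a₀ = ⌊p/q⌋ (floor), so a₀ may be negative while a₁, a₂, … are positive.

[-7; 3, 2, 2]

-114 = -7·17 + 5
17 = 3·5 + 2
5 = 2·2 + 1
2 = 2·1 + 0  (stop)
So -114/17 = [-7; 3, 2, 2].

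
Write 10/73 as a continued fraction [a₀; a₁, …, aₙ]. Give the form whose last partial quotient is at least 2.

[0; 7, 3, 3]

10 = 0×73 + 10
73 = 7×10 + 3
10 = 3×3 + 1
3 = 3×1 + 0  (stop)
So 10/73 = [0; 7, 3, 3].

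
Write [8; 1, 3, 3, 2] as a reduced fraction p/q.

Using pₖ = aₖpₖ₋₁ + pₖ₋₂ and qₖ = aₖqₖ₋₁ + qₖ₋₂:
  k=0: a=8, p=8, q=1
  k=1: a=1, p=9, q=1
  k=2: a=3, p=35, q=4
  k=3: a=3, p=114, q=13
  k=4: a=2, p=263, q=30

263/30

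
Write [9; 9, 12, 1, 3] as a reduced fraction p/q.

Using pₖ = aₖpₖ₋₁ + pₖ₋₂ and qₖ = aₖqₖ₋₁ + qₖ₋₂:
  k=0: a=9, p=9, q=1
  k=1: a=9, p=82, q=9
  k=2: a=12, p=993, q=109
  k=3: a=1, p=1075, q=118
  k=4: a=3, p=4218, q=463

4218/463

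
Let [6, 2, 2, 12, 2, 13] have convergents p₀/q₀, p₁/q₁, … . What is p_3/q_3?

Using pₖ = aₖpₖ₋₁ + pₖ₋₂, qₖ = aₖqₖ₋₁ + qₖ₋₂ (with p₋₁=1, p₋₂=0, q₋₁=0, q₋₂=1):
  k=0: a=6, p=6, q=1
  k=1: a=2, p=13, q=2
  k=2: a=2, p=32, q=5
  k=3: a=12, p=397, q=62

397/62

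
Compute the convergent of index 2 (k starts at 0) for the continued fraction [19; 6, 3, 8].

364/19

Using pₖ = aₖpₖ₋₁ + pₖ₋₂, qₖ = aₖqₖ₋₁ + qₖ₋₂ (with p₋₁=1, p₋₂=0, q₋₁=0, q₋₂=1):
  k=0: a=19, p=19, q=1
  k=1: a=6, p=115, q=6
  k=2: a=3, p=364, q=19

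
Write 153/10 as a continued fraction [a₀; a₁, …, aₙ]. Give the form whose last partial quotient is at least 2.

153 = 15×10 + 3
10 = 3×3 + 1
3 = 3×1 + 0  (stop)
So 153/10 = [15; 3, 3].

[15; 3, 3]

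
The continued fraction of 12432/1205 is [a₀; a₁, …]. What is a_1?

3

12432 = 10·1205 + 382   →  a_0 = 10
1205 = 3·382 + 59   →  a_1 = 3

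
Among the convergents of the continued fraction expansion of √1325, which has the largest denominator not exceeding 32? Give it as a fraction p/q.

182/5

√1325 = [36; 2, 2, 72, …] (period length 3).
Convergents:
  p_0/q_0 = 36/1
  p_1/q_1 = 73/2
  p_2/q_2 = 182/5
  p_3/q_3 = 13177/362
q_2 = 5 ≤ 32 < 362 = q_3, so the answer is 182/5.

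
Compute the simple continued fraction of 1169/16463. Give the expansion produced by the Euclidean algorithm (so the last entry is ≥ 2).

1169 = 0·16463 + 1169
16463 = 14·1169 + 97
1169 = 12·97 + 5
97 = 19·5 + 2
5 = 2·2 + 1
2 = 2·1 + 0  (stop)
So 1169/16463 = [0; 14, 12, 19, 2, 2].

[0; 14, 12, 19, 2, 2]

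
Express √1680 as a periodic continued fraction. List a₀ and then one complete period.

[40; 1, 80]

a₀ = ⌊√1680⌋ = 40.
With m₀=0, d₀=1 and mₖ₊₁ = dₖaₖ − mₖ, dₖ₊₁ = (n − mₖ₊₁²)/dₖ, aₖ₊₁ = ⌊(a₀+mₖ₊₁)/dₖ₊₁⌋:
  k=1: m=40, d=80, a=1
  k=2: m=40, d=1, a=80
d=1 and a=2a₀=80 at k=2, so the next step gives (m, d) = (40, 80) again — its k=1 value — and the period has length 2.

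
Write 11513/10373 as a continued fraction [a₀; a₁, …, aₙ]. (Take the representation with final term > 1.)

11513 = 1·10373 + 1140
10373 = 9·1140 + 113
1140 = 10·113 + 10
113 = 11·10 + 3
10 = 3·3 + 1
3 = 3·1 + 0  (stop)
So 11513/10373 = [1; 9, 10, 11, 3, 3].

[1; 9, 10, 11, 3, 3]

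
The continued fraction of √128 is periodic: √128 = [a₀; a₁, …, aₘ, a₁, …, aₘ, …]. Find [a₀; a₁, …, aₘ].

[11; 3, 5, 3, 22]

a₀ = ⌊√128⌋ = 11.
With m₀=0, d₀=1 and mₖ₊₁ = dₖaₖ − mₖ, dₖ₊₁ = (n − mₖ₊₁²)/dₖ, aₖ₊₁ = ⌊(a₀+mₖ₊₁)/dₖ₊₁⌋:
  k=1: m=11, d=7, a=3
  k=2: m=10, d=4, a=5
  k=3: m=10, d=7, a=3
  k=4: m=11, d=1, a=22
d=1 and a=2a₀=22 at k=4, so the next step gives (m, d) = (11, 7) again — its k=1 value — and the period has length 4.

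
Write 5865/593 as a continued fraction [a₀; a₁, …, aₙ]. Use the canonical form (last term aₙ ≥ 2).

[9; 1, 8, 8, 8]

5865 = 9×593 + 528
593 = 1×528 + 65
528 = 8×65 + 8
65 = 8×8 + 1
8 = 8×1 + 0  (stop)
So 5865/593 = [9; 1, 8, 8, 8].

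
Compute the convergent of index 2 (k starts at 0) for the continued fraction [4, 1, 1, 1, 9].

Using pₖ = aₖpₖ₋₁ + pₖ₋₂, qₖ = aₖqₖ₋₁ + qₖ₋₂ (with p₋₁=1, p₋₂=0, q₋₁=0, q₋₂=1):
  k=0: a=4, p=4, q=1
  k=1: a=1, p=5, q=1
  k=2: a=1, p=9, q=2

9/2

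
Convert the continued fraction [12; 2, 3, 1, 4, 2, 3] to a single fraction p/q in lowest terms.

Using pₖ = aₖpₖ₋₁ + pₖ₋₂ and qₖ = aₖqₖ₋₁ + qₖ₋₂:
  k=0: a=12, p=12, q=1
  k=1: a=2, p=25, q=2
  k=2: a=3, p=87, q=7
  k=3: a=1, p=112, q=9
  k=4: a=4, p=535, q=43
  k=5: a=2, p=1182, q=95
  k=6: a=3, p=4081, q=328

4081/328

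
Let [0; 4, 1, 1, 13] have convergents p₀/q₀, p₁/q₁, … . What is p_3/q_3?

Using pₖ = aₖpₖ₋₁ + pₖ₋₂, qₖ = aₖqₖ₋₁ + qₖ₋₂ (with p₋₁=1, p₋₂=0, q₋₁=0, q₋₂=1):
  k=0: a=0, p=0, q=1
  k=1: a=4, p=1, q=4
  k=2: a=1, p=1, q=5
  k=3: a=1, p=2, q=9

2/9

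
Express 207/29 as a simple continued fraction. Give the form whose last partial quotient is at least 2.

[7; 7, 4]

207 = 7*29 + 4
29 = 7*4 + 1
4 = 4*1 + 0  (stop)
So 207/29 = [7; 7, 4].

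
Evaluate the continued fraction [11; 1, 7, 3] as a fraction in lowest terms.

297/25

Using pₖ = aₖpₖ₋₁ + pₖ₋₂ and qₖ = aₖqₖ₋₁ + qₖ₋₂:
  k=0: a=11, p=11, q=1
  k=1: a=1, p=12, q=1
  k=2: a=7, p=95, q=8
  k=3: a=3, p=297, q=25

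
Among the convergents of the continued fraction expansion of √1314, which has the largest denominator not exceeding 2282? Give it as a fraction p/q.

42049/1160

√1314 = [36; 4, 72, …] (period length 2).
Convergents:
  p_0/q_0 = 36/1
  p_1/q_1 = 145/4
  p_2/q_2 = 10476/289
  p_3/q_3 = 42049/1160
  p_4/q_4 = 3038004/83809
q_3 = 1160 ≤ 2282 < 83809 = q_4, so the answer is 42049/1160.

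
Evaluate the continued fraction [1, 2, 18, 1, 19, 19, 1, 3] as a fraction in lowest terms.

91635/61618

Fold from the inside: start with 3/1.
  1 + 1/3 = 4/3
  19 + 3/4 = 79/4
  19 + 4/79 = 1505/79
  1 + 79/1505 = 1584/1505
  18 + 1505/1584 = 30017/1584
  2 + 1584/30017 = 61618/30017
  1 + 30017/61618 = 91635/61618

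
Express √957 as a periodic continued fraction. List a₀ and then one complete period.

[30; 1, 14, 2, 14, 1, 60]

a₀ = ⌊√957⌋ = 30.
With m₀=0, d₀=1 and mₖ₊₁ = dₖaₖ − mₖ, dₖ₊₁ = (n − mₖ₊₁²)/dₖ, aₖ₊₁ = ⌊(a₀+mₖ₊₁)/dₖ₊₁⌋:
  k=1: m=30, d=57, a=1
  k=2: m=27, d=4, a=14
  k=3: m=29, d=29, a=2
  k=4: m=29, d=4, a=14
  k=5: m=27, d=57, a=1
  k=6: m=30, d=1, a=60
d=1 and a=2a₀=60 at k=6, so the next step gives (m, d) = (30, 57) again — its k=1 value — and the period has length 6.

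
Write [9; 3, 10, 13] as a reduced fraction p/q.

3785/406

Fold from the inside: start with 13/1.
  10 + 1/13 = 131/13
  3 + 13/131 = 406/131
  9 + 131/406 = 3785/406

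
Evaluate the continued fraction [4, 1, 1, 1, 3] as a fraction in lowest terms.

51/11

Using pₖ = aₖpₖ₋₁ + pₖ₋₂ and qₖ = aₖqₖ₋₁ + qₖ₋₂:
  k=0: a=4, p=4, q=1
  k=1: a=1, p=5, q=1
  k=2: a=1, p=9, q=2
  k=3: a=1, p=14, q=3
  k=4: a=3, p=51, q=11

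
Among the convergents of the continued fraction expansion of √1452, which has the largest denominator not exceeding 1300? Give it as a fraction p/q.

√1452 = [38; 9, 1, 1, 18, 1, 1, 9, 76, …] (period length 8).
Convergents:
  p_0/q_0 = 38/1
  p_1/q_1 = 343/9
  p_2/q_2 = 381/10
  p_3/q_3 = 724/19
  p_4/q_4 = 13413/352
  p_5/q_5 = 14137/371
  p_6/q_6 = 27550/723
  p_7/q_7 = 262087/6878
q_6 = 723 ≤ 1300 < 6878 = q_7, so the answer is 27550/723.

27550/723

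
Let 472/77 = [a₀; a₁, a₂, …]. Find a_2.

472 = 6·77 + 10   →  a_0 = 6
77 = 7·10 + 7   →  a_1 = 7
10 = 1·7 + 3   →  a_2 = 1

1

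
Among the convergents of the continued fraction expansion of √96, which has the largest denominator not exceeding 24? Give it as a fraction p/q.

49/5

√96 = [9; 1, 3, 1, 18, …] (period length 4).
Convergents:
  p_0/q_0 = 9/1
  p_1/q_1 = 10/1
  p_2/q_2 = 39/4
  p_3/q_3 = 49/5
  p_4/q_4 = 921/94
q_3 = 5 ≤ 24 < 94 = q_4, so the answer is 49/5.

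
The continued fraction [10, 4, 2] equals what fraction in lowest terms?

92/9

Using pₖ = aₖpₖ₋₁ + pₖ₋₂ and qₖ = aₖqₖ₋₁ + qₖ₋₂:
  k=0: a=10, p=10, q=1
  k=1: a=4, p=41, q=4
  k=2: a=2, p=92, q=9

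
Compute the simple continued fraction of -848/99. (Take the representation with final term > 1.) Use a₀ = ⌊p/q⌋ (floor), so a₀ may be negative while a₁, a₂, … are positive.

-848 = -9·99 + 43
99 = 2·43 + 13
43 = 3·13 + 4
13 = 3·4 + 1
4 = 4·1 + 0  (stop)
So -848/99 = [-9; 2, 3, 3, 4].

[-9; 2, 3, 3, 4]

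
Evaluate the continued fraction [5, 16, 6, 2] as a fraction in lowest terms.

1063/210

Using pₖ = aₖpₖ₋₁ + pₖ₋₂ and qₖ = aₖqₖ₋₁ + qₖ₋₂:
  k=0: a=5, p=5, q=1
  k=1: a=16, p=81, q=16
  k=2: a=6, p=491, q=97
  k=3: a=2, p=1063, q=210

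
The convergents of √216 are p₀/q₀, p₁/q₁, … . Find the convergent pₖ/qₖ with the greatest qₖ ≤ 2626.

14403/980

√216 = [14; 1, 2, 3, 2, 1, 28, …] (period length 6).
Convergents:
  p_0/q_0 = 14/1
  p_1/q_1 = 15/1
  p_2/q_2 = 44/3
  p_3/q_3 = 147/10
  p_4/q_4 = 338/23
  p_5/q_5 = 485/33
  p_6/q_6 = 13918/947
  p_7/q_7 = 14403/980
  p_8/q_8 = 42724/2907
q_7 = 980 ≤ 2626 < 2907 = q_8, so the answer is 14403/980.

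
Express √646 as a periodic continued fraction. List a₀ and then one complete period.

a₀ = ⌊√646⌋ = 25.
With m₀=0, d₀=1 and mₖ₊₁ = dₖaₖ − mₖ, dₖ₊₁ = (n − mₖ₊₁²)/dₖ, aₖ₊₁ = ⌊(a₀+mₖ₊₁)/dₖ₊₁⌋:
  k=1: m=25, d=21, a=2
  k=2: m=17, d=17, a=2
  k=3: m=17, d=21, a=2
  k=4: m=25, d=1, a=50
d=1 and a=2a₀=50 at k=4, so the next step gives (m, d) = (25, 21) again — its k=1 value — and the period has length 4.

[25; 2, 2, 2, 50]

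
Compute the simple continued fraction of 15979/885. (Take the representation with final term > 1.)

15979 = 18*885 + 49
885 = 18*49 + 3
49 = 16*3 + 1
3 = 3*1 + 0  (stop)
So 15979/885 = [18; 18, 16, 3].

[18; 18, 16, 3]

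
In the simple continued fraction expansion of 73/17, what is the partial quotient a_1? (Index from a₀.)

73 = 4·17 + 5   →  a_0 = 4
17 = 3·5 + 2   →  a_1 = 3

3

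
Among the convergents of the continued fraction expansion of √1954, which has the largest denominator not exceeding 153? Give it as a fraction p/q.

√1954 = [44; 4, 1, 9, 44, 9, 1, 4, 88, …] (period length 8).
Convergents:
  p_0/q_0 = 44/1
  p_1/q_1 = 177/4
  p_2/q_2 = 221/5
  p_3/q_3 = 2166/49
  p_4/q_4 = 95525/2161
q_3 = 49 ≤ 153 < 2161 = q_4, so the answer is 2166/49.

2166/49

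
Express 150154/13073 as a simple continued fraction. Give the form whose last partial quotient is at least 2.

[11; 2, 17, 8, 2, 3, 6]

150154 = 11×13073 + 6351
13073 = 2×6351 + 371
6351 = 17×371 + 44
371 = 8×44 + 19
44 = 2×19 + 6
19 = 3×6 + 1
6 = 6×1 + 0  (stop)
So 150154/13073 = [11; 2, 17, 8, 2, 3, 6].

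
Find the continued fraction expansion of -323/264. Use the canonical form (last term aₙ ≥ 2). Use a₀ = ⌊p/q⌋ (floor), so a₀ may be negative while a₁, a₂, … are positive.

[-2; 1, 3, 2, 9, 3]

-323 = -2*264 + 205
264 = 1*205 + 59
205 = 3*59 + 28
59 = 2*28 + 3
28 = 9*3 + 1
3 = 3*1 + 0  (stop)
So -323/264 = [-2; 1, 3, 2, 9, 3].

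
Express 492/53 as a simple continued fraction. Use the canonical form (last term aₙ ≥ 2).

492 = 9·53 + 15
53 = 3·15 + 8
15 = 1·8 + 7
8 = 1·7 + 1
7 = 7·1 + 0  (stop)
So 492/53 = [9; 3, 1, 1, 7].

[9; 3, 1, 1, 7]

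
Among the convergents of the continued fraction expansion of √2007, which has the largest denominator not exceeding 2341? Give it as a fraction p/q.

√2007 = [44; 1, 3, 1, 88, …] (period length 4).
Convergents:
  p_0/q_0 = 44/1
  p_1/q_1 = 45/1
  p_2/q_2 = 179/4
  p_3/q_3 = 224/5
  p_4/q_4 = 19891/444
  p_5/q_5 = 20115/449
  p_6/q_6 = 80236/1791
  p_7/q_7 = 100351/2240
  p_8/q_8 = 8911124/198911
q_7 = 2240 ≤ 2341 < 198911 = q_8, so the answer is 100351/2240.

100351/2240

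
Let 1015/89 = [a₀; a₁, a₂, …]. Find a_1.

2

1015 = 11·89 + 36   →  a_0 = 11
89 = 2·36 + 17   →  a_1 = 2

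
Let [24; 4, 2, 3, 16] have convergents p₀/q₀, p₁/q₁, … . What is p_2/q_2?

Using pₖ = aₖpₖ₋₁ + pₖ₋₂, qₖ = aₖqₖ₋₁ + qₖ₋₂ (with p₋₁=1, p₋₂=0, q₋₁=0, q₋₂=1):
  k=0: a=24, p=24, q=1
  k=1: a=4, p=97, q=4
  k=2: a=2, p=218, q=9

218/9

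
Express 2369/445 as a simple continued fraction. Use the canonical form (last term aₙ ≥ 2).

2369 = 5·445 + 144
445 = 3·144 + 13
144 = 11·13 + 1
13 = 13·1 + 0  (stop)
So 2369/445 = [5; 3, 11, 13].

[5; 3, 11, 13]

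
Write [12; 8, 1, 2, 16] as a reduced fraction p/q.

Using pₖ = aₖpₖ₋₁ + pₖ₋₂ and qₖ = aₖqₖ₋₁ + qₖ₋₂:
  k=0: a=12, p=12, q=1
  k=1: a=8, p=97, q=8
  k=2: a=1, p=109, q=9
  k=3: a=2, p=315, q=26
  k=4: a=16, p=5149, q=425

5149/425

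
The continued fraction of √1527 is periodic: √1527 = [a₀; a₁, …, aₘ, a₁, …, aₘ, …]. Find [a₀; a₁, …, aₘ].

[39; 13, 78]

a₀ = ⌊√1527⌋ = 39.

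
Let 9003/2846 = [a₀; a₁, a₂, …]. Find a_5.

9003 = 3·2846 + 465   →  a_0 = 3
2846 = 6·465 + 56   →  a_1 = 6
465 = 8·56 + 17   →  a_2 = 8
56 = 3·17 + 5   →  a_3 = 3
17 = 3·5 + 2   →  a_4 = 3
5 = 2·2 + 1   →  a_5 = 2

2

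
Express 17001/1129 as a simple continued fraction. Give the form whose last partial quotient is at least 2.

17001 = 15×1129 + 66
1129 = 17×66 + 7
66 = 9×7 + 3
7 = 2×3 + 1
3 = 3×1 + 0  (stop)
So 17001/1129 = [15; 17, 9, 2, 3].

[15; 17, 9, 2, 3]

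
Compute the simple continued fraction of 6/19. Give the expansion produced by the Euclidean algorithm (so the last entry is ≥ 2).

[0; 3, 6]

6 = 0*19 + 6
19 = 3*6 + 1
6 = 6*1 + 0  (stop)
So 6/19 = [0; 3, 6].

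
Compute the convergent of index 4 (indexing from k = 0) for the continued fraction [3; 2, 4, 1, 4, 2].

Using pₖ = aₖpₖ₋₁ + pₖ₋₂, qₖ = aₖqₖ₋₁ + qₖ₋₂ (with p₋₁=1, p₋₂=0, q₋₁=0, q₋₂=1):
  k=0: a=3, p=3, q=1
  k=1: a=2, p=7, q=2
  k=2: a=4, p=31, q=9
  k=3: a=1, p=38, q=11
  k=4: a=4, p=183, q=53

183/53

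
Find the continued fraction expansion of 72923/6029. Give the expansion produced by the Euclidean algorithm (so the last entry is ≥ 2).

[12; 10, 2, 16, 2, 2, 3]

72923 = 12×6029 + 575
6029 = 10×575 + 279
575 = 2×279 + 17
279 = 16×17 + 7
17 = 2×7 + 3
7 = 2×3 + 1
3 = 3×1 + 0  (stop)
So 72923/6029 = [12; 10, 2, 16, 2, 2, 3].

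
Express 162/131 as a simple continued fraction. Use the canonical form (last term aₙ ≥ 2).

[1; 4, 4, 2, 3]

162 = 1*131 + 31
131 = 4*31 + 7
31 = 4*7 + 3
7 = 2*3 + 1
3 = 3*1 + 0  (stop)
So 162/131 = [1; 4, 4, 2, 3].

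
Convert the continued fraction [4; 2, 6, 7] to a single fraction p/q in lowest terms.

Fold from the inside: start with 7/1.
  6 + 1/7 = 43/7
  2 + 7/43 = 93/43
  4 + 43/93 = 415/93

415/93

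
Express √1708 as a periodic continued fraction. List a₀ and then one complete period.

a₀ = ⌊√1708⌋ = 41.
With m₀=0, d₀=1 and mₖ₊₁ = dₖaₖ − mₖ, dₖ₊₁ = (n − mₖ₊₁²)/dₖ, aₖ₊₁ = ⌊(a₀+mₖ₊₁)/dₖ₊₁⌋:
  k=1: m=41, d=27, a=3
  k=2: m=40, d=4, a=20
  k=3: m=40, d=27, a=3
  k=4: m=41, d=1, a=82
d=1 and a=2a₀=82 at k=4, so the next step gives (m, d) = (41, 27) again — its k=1 value — and the period has length 4.

[41; 3, 20, 3, 82]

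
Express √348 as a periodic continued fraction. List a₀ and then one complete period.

[18; 1, 1, 1, 8, 1, 1, 1, 36]

a₀ = ⌊√348⌋ = 18.
With m₀=0, d₀=1 and mₖ₊₁ = dₖaₖ − mₖ, dₖ₊₁ = (n − mₖ₊₁²)/dₖ, aₖ₊₁ = ⌊(a₀+mₖ₊₁)/dₖ₊₁⌋:
  k=1: m=18, d=24, a=1
  k=2: m=6, d=13, a=1
  k=3: m=7, d=23, a=1
  k=4: m=16, d=4, a=8
  k=5: m=16, d=23, a=1
  k=6: m=7, d=13, a=1
  k=7: m=6, d=24, a=1
  k=8: m=18, d=1, a=36
d=1 and a=2a₀=36 at k=8, so the next step gives (m, d) = (18, 24) again — its k=1 value — and the period has length 8.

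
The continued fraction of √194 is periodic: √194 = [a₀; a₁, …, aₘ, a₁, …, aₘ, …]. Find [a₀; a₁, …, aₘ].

[13; 1, 12, 1, 26]

a₀ = ⌊√194⌋ = 13.
With m₀=0, d₀=1 and mₖ₊₁ = dₖaₖ − mₖ, dₖ₊₁ = (n − mₖ₊₁²)/dₖ, aₖ₊₁ = ⌊(a₀+mₖ₊₁)/dₖ₊₁⌋:
  k=1: m=13, d=25, a=1
  k=2: m=12, d=2, a=12
  k=3: m=12, d=25, a=1
  k=4: m=13, d=1, a=26
d=1 and a=2a₀=26 at k=4, so the next step gives (m, d) = (13, 25) again — its k=1 value — and the period has length 4.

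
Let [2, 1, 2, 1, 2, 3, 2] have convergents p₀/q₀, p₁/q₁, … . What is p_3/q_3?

Using pₖ = aₖpₖ₋₁ + pₖ₋₂, qₖ = aₖqₖ₋₁ + qₖ₋₂ (with p₋₁=1, p₋₂=0, q₋₁=0, q₋₂=1):
  k=0: a=2, p=2, q=1
  k=1: a=1, p=3, q=1
  k=2: a=2, p=8, q=3
  k=3: a=1, p=11, q=4

11/4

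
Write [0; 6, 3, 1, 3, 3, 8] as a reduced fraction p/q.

407/2550

Using pₖ = aₖpₖ₋₁ + pₖ₋₂ and qₖ = aₖqₖ₋₁ + qₖ₋₂:
  k=0: a=0, p=0, q=1
  k=1: a=6, p=1, q=6
  k=2: a=3, p=3, q=19
  k=3: a=1, p=4, q=25
  k=4: a=3, p=15, q=94
  k=5: a=3, p=49, q=307
  k=6: a=8, p=407, q=2550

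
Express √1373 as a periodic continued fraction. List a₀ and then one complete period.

a₀ = ⌊√1373⌋ = 37.
With m₀=0, d₀=1 and mₖ₊₁ = dₖaₖ − mₖ, dₖ₊₁ = (n − mₖ₊₁²)/dₖ, aₖ₊₁ = ⌊(a₀+mₖ₊₁)/dₖ₊₁⌋:
  k=1: m=37, d=4, a=18
  k=2: m=35, d=37, a=1
  k=3: m=2, d=37, a=1
  k=4: m=35, d=4, a=18
  k=5: m=37, d=1, a=74
d=1 and a=2a₀=74 at k=5, so the next step gives (m, d) = (37, 4) again — its k=1 value — and the period has length 5.

[37; 18, 1, 1, 18, 74]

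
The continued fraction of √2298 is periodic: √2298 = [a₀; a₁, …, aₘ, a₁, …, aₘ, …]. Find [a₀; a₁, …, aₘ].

a₀ = ⌊√2298⌋ = 47.
With m₀=0, d₀=1 and mₖ₊₁ = dₖaₖ − mₖ, dₖ₊₁ = (n − mₖ₊₁²)/dₖ, aₖ₊₁ = ⌊(a₀+mₖ₊₁)/dₖ₊₁⌋:
  k=1: m=47, d=89, a=1
  k=2: m=42, d=6, a=14
  k=3: m=42, d=89, a=1
  k=4: m=47, d=1, a=94
d=1 and a=2a₀=94 at k=4, so the next step gives (m, d) = (47, 89) again — its k=1 value — and the period has length 4.

[47; 1, 14, 1, 94]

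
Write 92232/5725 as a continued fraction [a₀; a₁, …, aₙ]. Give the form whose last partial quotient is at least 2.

[16; 9, 17, 12, 3]

92232 = 16×5725 + 632
5725 = 9×632 + 37
632 = 17×37 + 3
37 = 12×3 + 1
3 = 3×1 + 0  (stop)
So 92232/5725 = [16; 9, 17, 12, 3].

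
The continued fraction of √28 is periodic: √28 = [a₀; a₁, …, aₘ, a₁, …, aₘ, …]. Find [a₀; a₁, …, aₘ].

a₀ = ⌊√28⌋ = 5.
With m₀=0, d₀=1 and mₖ₊₁ = dₖaₖ − mₖ, dₖ₊₁ = (n − mₖ₊₁²)/dₖ, aₖ₊₁ = ⌊(a₀+mₖ₊₁)/dₖ₊₁⌋:
  k=1: m=5, d=3, a=3
  k=2: m=4, d=4, a=2
  k=3: m=4, d=3, a=3
  k=4: m=5, d=1, a=10
d=1 and a=2a₀=10 at k=4, so the next step gives (m, d) = (5, 3) again — its k=1 value — and the period has length 4.

[5; 3, 2, 3, 10]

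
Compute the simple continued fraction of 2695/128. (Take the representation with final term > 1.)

[21; 18, 3, 2]

2695 = 21·128 + 7
128 = 18·7 + 2
7 = 3·2 + 1
2 = 2·1 + 0  (stop)
So 2695/128 = [21; 18, 3, 2].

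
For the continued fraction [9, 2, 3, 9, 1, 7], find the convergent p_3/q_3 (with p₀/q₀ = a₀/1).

613/65

Using pₖ = aₖpₖ₋₁ + pₖ₋₂, qₖ = aₖqₖ₋₁ + qₖ₋₂ (with p₋₁=1, p₋₂=0, q₋₁=0, q₋₂=1):
  k=0: a=9, p=9, q=1
  k=1: a=2, p=19, q=2
  k=2: a=3, p=66, q=7
  k=3: a=9, p=613, q=65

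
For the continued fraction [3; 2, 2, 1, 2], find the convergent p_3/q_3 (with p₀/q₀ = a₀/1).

24/7

Using pₖ = aₖpₖ₋₁ + pₖ₋₂, qₖ = aₖqₖ₋₁ + qₖ₋₂ (with p₋₁=1, p₋₂=0, q₋₁=0, q₋₂=1):
  k=0: a=3, p=3, q=1
  k=1: a=2, p=7, q=2
  k=2: a=2, p=17, q=5
  k=3: a=1, p=24, q=7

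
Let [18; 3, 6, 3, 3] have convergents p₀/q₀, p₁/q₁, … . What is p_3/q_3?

1099/60

Using pₖ = aₖpₖ₋₁ + pₖ₋₂, qₖ = aₖqₖ₋₁ + qₖ₋₂ (with p₋₁=1, p₋₂=0, q₋₁=0, q₋₂=1):
  k=0: a=18, p=18, q=1
  k=1: a=3, p=55, q=3
  k=2: a=6, p=348, q=19
  k=3: a=3, p=1099, q=60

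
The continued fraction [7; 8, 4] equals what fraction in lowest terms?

235/33

Fold from the inside: start with 4/1.
  8 + 1/4 = 33/4
  7 + 4/33 = 235/33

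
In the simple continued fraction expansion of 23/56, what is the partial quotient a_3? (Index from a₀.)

23 = 0·56 + 23   →  a_0 = 0
56 = 2·23 + 10   →  a_1 = 2
23 = 2·10 + 3   →  a_2 = 2
10 = 3·3 + 1   →  a_3 = 3

3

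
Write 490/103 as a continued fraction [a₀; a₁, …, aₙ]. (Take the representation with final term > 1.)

490 = 4*103 + 78
103 = 1*78 + 25
78 = 3*25 + 3
25 = 8*3 + 1
3 = 3*1 + 0  (stop)
So 490/103 = [4; 1, 3, 8, 3].

[4; 1, 3, 8, 3]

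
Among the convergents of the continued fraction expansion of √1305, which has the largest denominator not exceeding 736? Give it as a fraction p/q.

√1305 = [36; 8, 72, …] (period length 2).
Convergents:
  p_0/q_0 = 36/1
  p_1/q_1 = 289/8
  p_2/q_2 = 20844/577
  p_3/q_3 = 167041/4624
q_2 = 577 ≤ 736 < 4624 = q_3, so the answer is 20844/577.

20844/577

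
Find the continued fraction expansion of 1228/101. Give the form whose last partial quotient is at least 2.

[12; 6, 3, 5]

1228 = 12*101 + 16
101 = 6*16 + 5
16 = 3*5 + 1
5 = 5*1 + 0  (stop)
So 1228/101 = [12; 6, 3, 5].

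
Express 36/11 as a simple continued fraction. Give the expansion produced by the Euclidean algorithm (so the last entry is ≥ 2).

36 = 3·11 + 3
11 = 3·3 + 2
3 = 1·2 + 1
2 = 2·1 + 0  (stop)
So 36/11 = [3; 3, 1, 2].

[3; 3, 1, 2]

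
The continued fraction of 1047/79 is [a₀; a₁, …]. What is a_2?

1047 = 13·79 + 20   →  a_0 = 13
79 = 3·20 + 19   →  a_1 = 3
20 = 1·19 + 1   →  a_2 = 1

1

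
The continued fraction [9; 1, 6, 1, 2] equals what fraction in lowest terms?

227/23

Fold from the inside: start with 2/1.
  1 + 1/2 = 3/2
  6 + 2/3 = 20/3
  1 + 3/20 = 23/20
  9 + 20/23 = 227/23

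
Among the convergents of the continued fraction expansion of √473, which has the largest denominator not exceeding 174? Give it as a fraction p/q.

3719/171

√473 = [21; 1, 2, 1, 42, …] (period length 4).
Convergents:
  p_0/q_0 = 21/1
  p_1/q_1 = 22/1
  p_2/q_2 = 65/3
  p_3/q_3 = 87/4
  p_4/q_4 = 3719/171
  p_5/q_5 = 3806/175
q_4 = 171 ≤ 174 < 175 = q_5, so the answer is 3719/171.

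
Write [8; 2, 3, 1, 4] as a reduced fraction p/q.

363/43

Fold from the inside: start with 4/1.
  1 + 1/4 = 5/4
  3 + 4/5 = 19/5
  2 + 5/19 = 43/19
  8 + 19/43 = 363/43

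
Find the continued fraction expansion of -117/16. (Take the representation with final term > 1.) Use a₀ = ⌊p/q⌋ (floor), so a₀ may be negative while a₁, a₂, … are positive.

[-8; 1, 2, 5]

-117 = -8·16 + 11
16 = 1·11 + 5
11 = 2·5 + 1
5 = 5·1 + 0  (stop)
So -117/16 = [-8; 1, 2, 5].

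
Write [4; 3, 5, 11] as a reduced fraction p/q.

Fold from the inside: start with 11/1.
  5 + 1/11 = 56/11
  3 + 11/56 = 179/56
  4 + 56/179 = 772/179

772/179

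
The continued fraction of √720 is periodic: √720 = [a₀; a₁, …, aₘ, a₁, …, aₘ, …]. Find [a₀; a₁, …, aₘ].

[26; 1, 4, 1, 52]

a₀ = ⌊√720⌋ = 26.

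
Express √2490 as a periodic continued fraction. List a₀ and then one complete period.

a₀ = ⌊√2490⌋ = 49.
With m₀=0, d₀=1 and mₖ₊₁ = dₖaₖ − mₖ, dₖ₊₁ = (n − mₖ₊₁²)/dₖ, aₖ₊₁ = ⌊(a₀+mₖ₊₁)/dₖ₊₁⌋:
  k=1: m=49, d=89, a=1
  k=2: m=40, d=10, a=8
  k=3: m=40, d=89, a=1
  k=4: m=49, d=1, a=98
d=1 and a=2a₀=98 at k=4, so the next step gives (m, d) = (49, 89) again — its k=1 value — and the period has length 4.

[49; 1, 8, 1, 98]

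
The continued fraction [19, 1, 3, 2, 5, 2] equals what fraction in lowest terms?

2116/107

Fold from the inside: start with 2/1.
  5 + 1/2 = 11/2
  2 + 2/11 = 24/11
  3 + 11/24 = 83/24
  1 + 24/83 = 107/83
  19 + 83/107 = 2116/107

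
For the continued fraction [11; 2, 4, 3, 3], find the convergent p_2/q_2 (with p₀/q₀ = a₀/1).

Using pₖ = aₖpₖ₋₁ + pₖ₋₂, qₖ = aₖqₖ₋₁ + qₖ₋₂ (with p₋₁=1, p₋₂=0, q₋₁=0, q₋₂=1):
  k=0: a=11, p=11, q=1
  k=1: a=2, p=23, q=2
  k=2: a=4, p=103, q=9

103/9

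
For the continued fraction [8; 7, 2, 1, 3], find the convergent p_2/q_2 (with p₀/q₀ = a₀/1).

Using pₖ = aₖpₖ₋₁ + pₖ₋₂, qₖ = aₖqₖ₋₁ + qₖ₋₂ (with p₋₁=1, p₋₂=0, q₋₁=0, q₋₂=1):
  k=0: a=8, p=8, q=1
  k=1: a=7, p=57, q=7
  k=2: a=2, p=122, q=15

122/15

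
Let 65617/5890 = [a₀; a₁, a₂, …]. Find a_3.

65617 = 11·5890 + 827   →  a_0 = 11
5890 = 7·827 + 101   →  a_1 = 7
827 = 8·101 + 19   →  a_2 = 8
101 = 5·19 + 6   →  a_3 = 5

5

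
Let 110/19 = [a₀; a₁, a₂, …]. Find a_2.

3

110 = 5·19 + 15   →  a_0 = 5
19 = 1·15 + 4   →  a_1 = 1
15 = 3·4 + 3   →  a_2 = 3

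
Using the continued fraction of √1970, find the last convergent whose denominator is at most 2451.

102573/2311

√1970 = [44; 2, 1, 1, 2, 88, …] (period length 5).
Convergents:
  p_0/q_0 = 44/1
  p_1/q_1 = 89/2
  p_2/q_2 = 133/3
  p_3/q_3 = 222/5
  p_4/q_4 = 577/13
  p_5/q_5 = 50998/1149
  p_6/q_6 = 102573/2311
  p_7/q_7 = 153571/3460
q_6 = 2311 ≤ 2451 < 3460 = q_7, so the answer is 102573/2311.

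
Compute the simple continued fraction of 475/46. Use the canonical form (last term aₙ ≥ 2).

475 = 10·46 + 15
46 = 3·15 + 1
15 = 15·1 + 0  (stop)
So 475/46 = [10; 3, 15].

[10; 3, 15]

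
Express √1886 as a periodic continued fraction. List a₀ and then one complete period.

[43; 2, 2, 1, 42, 1, 2, 2, 86]

a₀ = ⌊√1886⌋ = 43.
With m₀=0, d₀=1 and mₖ₊₁ = dₖaₖ − mₖ, dₖ₊₁ = (n − mₖ₊₁²)/dₖ, aₖ₊₁ = ⌊(a₀+mₖ₊₁)/dₖ₊₁⌋:
  k=1: m=43, d=37, a=2
  k=2: m=31, d=25, a=2
  k=3: m=19, d=61, a=1
  k=4: m=42, d=2, a=42
  k=5: m=42, d=61, a=1
  k=6: m=19, d=25, a=2
  k=7: m=31, d=37, a=2
  k=8: m=43, d=1, a=86
d=1 and a=2a₀=86 at k=8, so the next step gives (m, d) = (43, 37) again — its k=1 value — and the period has length 8.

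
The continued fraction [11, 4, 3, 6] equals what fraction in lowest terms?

921/82

Using pₖ = aₖpₖ₋₁ + pₖ₋₂ and qₖ = aₖqₖ₋₁ + qₖ₋₂:
  k=0: a=11, p=11, q=1
  k=1: a=4, p=45, q=4
  k=2: a=3, p=146, q=13
  k=3: a=6, p=921, q=82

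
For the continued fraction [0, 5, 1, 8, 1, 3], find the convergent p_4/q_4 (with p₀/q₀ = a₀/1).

10/59

Using pₖ = aₖpₖ₋₁ + pₖ₋₂, qₖ = aₖqₖ₋₁ + qₖ₋₂ (with p₋₁=1, p₋₂=0, q₋₁=0, q₋₂=1):
  k=0: a=0, p=0, q=1
  k=1: a=5, p=1, q=5
  k=2: a=1, p=1, q=6
  k=3: a=8, p=9, q=53
  k=4: a=1, p=10, q=59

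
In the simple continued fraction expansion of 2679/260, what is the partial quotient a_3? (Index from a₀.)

2

2679 = 10·260 + 79   →  a_0 = 10
260 = 3·79 + 23   →  a_1 = 3
79 = 3·23 + 10   →  a_2 = 3
23 = 2·10 + 3   →  a_3 = 2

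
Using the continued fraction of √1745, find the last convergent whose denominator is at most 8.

167/4

√1745 = [41; 1, 3, 2, 2, 3, 1, 82, …] (period length 7).
Convergents:
  p_0/q_0 = 41/1
  p_1/q_1 = 42/1
  p_2/q_2 = 167/4
  p_3/q_3 = 376/9
q_2 = 4 ≤ 8 < 9 = q_3, so the answer is 167/4.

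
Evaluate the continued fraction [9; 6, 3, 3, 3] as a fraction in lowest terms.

1905/208

Fold from the inside: start with 3/1.
  3 + 1/3 = 10/3
  3 + 3/10 = 33/10
  6 + 10/33 = 208/33
  9 + 33/208 = 1905/208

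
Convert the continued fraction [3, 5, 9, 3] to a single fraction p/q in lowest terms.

457/143

Fold from the inside: start with 3/1.
  9 + 1/3 = 28/3
  5 + 3/28 = 143/28
  3 + 28/143 = 457/143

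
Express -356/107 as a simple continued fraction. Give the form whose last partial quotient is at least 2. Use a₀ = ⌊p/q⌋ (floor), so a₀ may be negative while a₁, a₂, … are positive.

-356 = -4×107 + 72
107 = 1×72 + 35
72 = 2×35 + 2
35 = 17×2 + 1
2 = 2×1 + 0  (stop)
So -356/107 = [-4; 1, 2, 17, 2].

[-4; 1, 2, 17, 2]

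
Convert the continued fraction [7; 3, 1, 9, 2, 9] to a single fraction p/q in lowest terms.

5638/777

Using pₖ = aₖpₖ₋₁ + pₖ₋₂ and qₖ = aₖqₖ₋₁ + qₖ₋₂:
  k=0: a=7, p=7, q=1
  k=1: a=3, p=22, q=3
  k=2: a=1, p=29, q=4
  k=3: a=9, p=283, q=39
  k=4: a=2, p=595, q=82
  k=5: a=9, p=5638, q=777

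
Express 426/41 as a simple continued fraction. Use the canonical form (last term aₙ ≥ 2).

[10; 2, 1, 1, 3, 2]

426 = 10*41 + 16
41 = 2*16 + 9
16 = 1*9 + 7
9 = 1*7 + 2
7 = 3*2 + 1
2 = 2*1 + 0  (stop)
So 426/41 = [10; 2, 1, 1, 3, 2].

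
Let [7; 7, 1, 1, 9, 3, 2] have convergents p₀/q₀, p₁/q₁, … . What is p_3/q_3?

Using pₖ = aₖpₖ₋₁ + pₖ₋₂, qₖ = aₖqₖ₋₁ + qₖ₋₂ (with p₋₁=1, p₋₂=0, q₋₁=0, q₋₂=1):
  k=0: a=7, p=7, q=1
  k=1: a=7, p=50, q=7
  k=2: a=1, p=57, q=8
  k=3: a=1, p=107, q=15

107/15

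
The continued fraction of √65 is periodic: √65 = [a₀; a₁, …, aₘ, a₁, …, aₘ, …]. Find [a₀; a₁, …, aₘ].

[8; 16]

a₀ = ⌊√65⌋ = 8.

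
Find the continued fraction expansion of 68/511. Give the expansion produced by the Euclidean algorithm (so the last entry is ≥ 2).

68 = 0·511 + 68
511 = 7·68 + 35
68 = 1·35 + 33
35 = 1·33 + 2
33 = 16·2 + 1
2 = 2·1 + 0  (stop)
So 68/511 = [0; 7, 1, 1, 16, 2].

[0; 7, 1, 1, 16, 2]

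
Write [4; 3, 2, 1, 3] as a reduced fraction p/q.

159/37

Using pₖ = aₖpₖ₋₁ + pₖ₋₂ and qₖ = aₖqₖ₋₁ + qₖ₋₂:
  k=0: a=4, p=4, q=1
  k=1: a=3, p=13, q=3
  k=2: a=2, p=30, q=7
  k=3: a=1, p=43, q=10
  k=4: a=3, p=159, q=37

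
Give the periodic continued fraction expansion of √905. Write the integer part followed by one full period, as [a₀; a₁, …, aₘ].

a₀ = ⌊√905⌋ = 30.
With m₀=0, d₀=1 and mₖ₊₁ = dₖaₖ − mₖ, dₖ₊₁ = (n − mₖ₊₁²)/dₖ, aₖ₊₁ = ⌊(a₀+mₖ₊₁)/dₖ₊₁⌋:
  k=1: m=30, d=5, a=12
  k=2: m=30, d=1, a=60
d=1 and a=2a₀=60 at k=2, so the next step gives (m, d) = (30, 5) again — its k=1 value — and the period has length 2.

[30; 12, 60]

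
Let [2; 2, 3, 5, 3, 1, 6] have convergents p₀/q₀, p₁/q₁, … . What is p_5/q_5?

377/155

Using pₖ = aₖpₖ₋₁ + pₖ₋₂, qₖ = aₖqₖ₋₁ + qₖ₋₂ (with p₋₁=1, p₋₂=0, q₋₁=0, q₋₂=1):
  k=0: a=2, p=2, q=1
  k=1: a=2, p=5, q=2
  k=2: a=3, p=17, q=7
  k=3: a=5, p=90, q=37
  k=4: a=3, p=287, q=118
  k=5: a=1, p=377, q=155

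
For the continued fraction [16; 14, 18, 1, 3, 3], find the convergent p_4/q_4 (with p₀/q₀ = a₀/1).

16939/1054

Using pₖ = aₖpₖ₋₁ + pₖ₋₂, qₖ = aₖqₖ₋₁ + qₖ₋₂ (with p₋₁=1, p₋₂=0, q₋₁=0, q₋₂=1):
  k=0: a=16, p=16, q=1
  k=1: a=14, p=225, q=14
  k=2: a=18, p=4066, q=253
  k=3: a=1, p=4291, q=267
  k=4: a=3, p=16939, q=1054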